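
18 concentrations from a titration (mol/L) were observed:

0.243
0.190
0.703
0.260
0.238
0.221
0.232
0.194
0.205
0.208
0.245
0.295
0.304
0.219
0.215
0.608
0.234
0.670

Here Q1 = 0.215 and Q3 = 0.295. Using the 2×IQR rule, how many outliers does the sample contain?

IQR = 0.080; fences at 0.215 − 0.160 = 0.055 and 0.295 + 0.160 = 0.455.
Outside the cutoffs: 0.608, 0.670, 0.703.

3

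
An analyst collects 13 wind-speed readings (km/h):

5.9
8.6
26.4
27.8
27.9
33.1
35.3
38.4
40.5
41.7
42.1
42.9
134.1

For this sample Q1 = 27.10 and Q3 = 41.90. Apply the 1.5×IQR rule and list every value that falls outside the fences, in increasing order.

134.1

IQR = Q3 − Q1 = 41.90 − 27.10 = 14.80.
Lower fence = Q1 − 1.5·IQR = 27.10 − 22.20 = 4.90.
Upper fence = Q3 + 1.5·IQR = 41.90 + 22.20 = 64.10.
134.1 > 64.10 → outlier.
All remaining values lie within [4.90, 64.10].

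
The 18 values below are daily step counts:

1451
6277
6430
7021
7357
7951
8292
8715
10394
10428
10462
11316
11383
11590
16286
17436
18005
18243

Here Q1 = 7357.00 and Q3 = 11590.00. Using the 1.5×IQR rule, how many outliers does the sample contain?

IQR = 4233.00; fences at 7357.00 − 6349.50 = 1007.50 and 11590.00 + 6349.50 = 17939.50.
Outside the cutoffs: 18005, 18243.

2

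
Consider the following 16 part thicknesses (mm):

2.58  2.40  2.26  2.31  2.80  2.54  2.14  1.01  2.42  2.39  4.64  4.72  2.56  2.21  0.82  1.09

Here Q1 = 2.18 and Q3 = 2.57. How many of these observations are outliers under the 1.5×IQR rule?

IQR = 0.39; fences at 2.18 − 0.585 = 1.595 and 2.57 + 0.585 = 3.155.
Outside the cutoffs: 0.82, 1.01, 1.09, 4.64, 4.72.

5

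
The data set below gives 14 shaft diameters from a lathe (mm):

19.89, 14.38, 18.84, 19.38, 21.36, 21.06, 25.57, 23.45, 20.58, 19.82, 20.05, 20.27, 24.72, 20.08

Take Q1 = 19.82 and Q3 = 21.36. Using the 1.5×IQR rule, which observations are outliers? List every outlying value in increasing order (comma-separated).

IQR = Q3 − Q1 = 21.36 − 19.82 = 1.54.
Lower fence = Q1 − 1.5·IQR = 19.82 − 2.31 = 17.51.
Upper fence = Q3 + 1.5·IQR = 21.36 + 2.31 = 23.67.
14.38 < 17.51 → outlier.
24.72 > 23.67 → outlier.
25.57 > 23.67 → outlier.
All remaining values lie within [17.51, 23.67].

14.38, 24.72, 25.57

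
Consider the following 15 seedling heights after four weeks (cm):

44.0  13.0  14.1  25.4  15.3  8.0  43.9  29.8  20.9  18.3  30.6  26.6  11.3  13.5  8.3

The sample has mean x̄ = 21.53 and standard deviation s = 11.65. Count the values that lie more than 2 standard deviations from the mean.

0

Cutoffs: x̄ ± 2s = [-1.77, 44.83].
Every value lies within the cutoffs.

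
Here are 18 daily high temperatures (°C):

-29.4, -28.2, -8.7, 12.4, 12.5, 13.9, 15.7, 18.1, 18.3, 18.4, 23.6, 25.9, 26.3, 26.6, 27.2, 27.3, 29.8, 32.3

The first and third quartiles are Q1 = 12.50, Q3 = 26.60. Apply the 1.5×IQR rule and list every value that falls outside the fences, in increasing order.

IQR = Q3 − Q1 = 26.60 − 12.50 = 14.10.
Lower fence = Q1 − 1.5·IQR = 12.50 − 21.15 = -8.65.
Upper fence = Q3 + 1.5·IQR = 26.60 + 21.15 = 47.75.
-29.4 < -8.65 → outlier.
-28.2 < -8.65 → outlier.
-8.7 < -8.65 → outlier.
All remaining values lie within [-8.65, 47.75].

-29.4, -28.2, -8.7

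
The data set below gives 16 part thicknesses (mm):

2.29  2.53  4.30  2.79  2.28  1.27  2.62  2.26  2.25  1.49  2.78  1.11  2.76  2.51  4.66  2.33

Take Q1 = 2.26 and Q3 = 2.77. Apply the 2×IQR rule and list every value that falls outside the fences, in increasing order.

IQR = Q3 − Q1 = 2.77 − 2.26 = 0.51.
Lower fence = Q1 − 2·IQR = 2.26 − 1.02 = 1.24.
Upper fence = Q3 + 2·IQR = 2.77 + 1.02 = 3.79.
1.11 < 1.24 → outlier.
4.30 > 3.79 → outlier.
4.66 > 3.79 → outlier.
All remaining values lie within [1.24, 3.79].

1.11, 4.30, 4.66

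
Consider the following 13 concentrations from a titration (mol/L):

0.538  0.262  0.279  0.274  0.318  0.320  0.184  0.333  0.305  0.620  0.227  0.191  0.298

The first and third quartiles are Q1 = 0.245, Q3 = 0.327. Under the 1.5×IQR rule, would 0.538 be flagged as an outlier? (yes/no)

yes

IQR = Q3 − Q1 = 0.327 − 0.245 = 0.082.
Lower fence = Q1 − 1.5·IQR = 0.245 − 0.123 = 0.122.
Upper fence = Q3 + 1.5·IQR = 0.327 + 0.123 = 0.450.
0.538 lies above the upper fence.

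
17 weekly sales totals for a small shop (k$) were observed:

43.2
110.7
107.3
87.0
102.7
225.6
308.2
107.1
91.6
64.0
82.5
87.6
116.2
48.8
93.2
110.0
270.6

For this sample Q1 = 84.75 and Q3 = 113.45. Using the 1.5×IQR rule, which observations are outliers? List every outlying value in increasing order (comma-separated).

225.6, 270.6, 308.2

IQR = Q3 − Q1 = 113.45 − 84.75 = 28.70.
Lower fence = Q1 − 1.5·IQR = 84.75 − 43.05 = 41.70.
Upper fence = Q3 + 1.5·IQR = 113.45 + 43.05 = 156.50.
225.6 > 156.50 → outlier.
270.6 > 156.50 → outlier.
308.2 > 156.50 → outlier.
All remaining values lie within [41.70, 156.50].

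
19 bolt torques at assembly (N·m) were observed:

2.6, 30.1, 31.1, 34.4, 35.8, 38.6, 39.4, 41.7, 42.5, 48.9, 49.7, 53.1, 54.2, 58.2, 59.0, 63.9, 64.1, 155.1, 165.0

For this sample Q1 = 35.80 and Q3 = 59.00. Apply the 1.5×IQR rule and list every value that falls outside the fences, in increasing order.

IQR = Q3 − Q1 = 59.00 − 35.80 = 23.20.
Lower fence = Q1 − 1.5·IQR = 35.80 − 34.80 = 1.00.
Upper fence = Q3 + 1.5·IQR = 59.00 + 34.80 = 93.80.
155.1 > 93.80 → outlier.
165.0 > 93.80 → outlier.
All remaining values lie within [1.00, 93.80].

155.1, 165.0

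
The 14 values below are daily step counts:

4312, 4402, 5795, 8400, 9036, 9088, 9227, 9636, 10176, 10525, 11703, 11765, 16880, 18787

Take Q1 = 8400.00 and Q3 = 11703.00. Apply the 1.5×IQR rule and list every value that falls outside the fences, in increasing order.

IQR = Q3 − Q1 = 11703.00 − 8400.00 = 3303.00.
Lower fence = Q1 − 1.5·IQR = 8400.00 − 4954.50 = 3445.50.
Upper fence = Q3 + 1.5·IQR = 11703.00 + 4954.50 = 16657.50.
16880 > 16657.50 → outlier.
18787 > 16657.50 → outlier.
All remaining values lie within [3445.50, 16657.50].

16880, 18787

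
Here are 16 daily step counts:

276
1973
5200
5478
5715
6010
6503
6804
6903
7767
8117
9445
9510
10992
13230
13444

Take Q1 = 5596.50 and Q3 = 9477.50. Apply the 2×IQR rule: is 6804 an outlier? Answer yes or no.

no

IQR = Q3 − Q1 = 9477.50 − 5596.50 = 3881.00.
Lower fence = Q1 − 2·IQR = 5596.50 − 7762.00 = -2165.50.
Upper fence = Q3 + 2·IQR = 9477.50 + 7762.00 = 17239.50.
6804 lies within [-2165.50, 17239.50].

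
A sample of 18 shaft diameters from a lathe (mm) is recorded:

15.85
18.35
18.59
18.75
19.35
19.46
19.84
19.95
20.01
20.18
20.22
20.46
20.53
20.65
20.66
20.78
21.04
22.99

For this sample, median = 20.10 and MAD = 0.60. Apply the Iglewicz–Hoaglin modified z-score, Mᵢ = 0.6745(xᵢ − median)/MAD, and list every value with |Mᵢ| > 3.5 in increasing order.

|Mᵢ| > 3.5 ⇔ |xᵢ − 20.10| > 3.5·0.60/0.6745 = 3.11.
So outliers lie outside [16.99, 23.21].
15.85: M = -4.78 → outlier.

15.85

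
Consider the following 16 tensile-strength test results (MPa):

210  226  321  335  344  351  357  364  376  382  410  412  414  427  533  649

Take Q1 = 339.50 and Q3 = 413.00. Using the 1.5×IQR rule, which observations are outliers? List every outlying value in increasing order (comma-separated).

210, 226, 533, 649

IQR = Q3 − Q1 = 413.00 − 339.50 = 73.50.
Lower fence = Q1 − 1.5·IQR = 339.50 − 110.25 = 229.25.
Upper fence = Q3 + 1.5·IQR = 413.00 + 110.25 = 523.25.
210 < 229.25 → outlier.
226 < 229.25 → outlier.
533 > 523.25 → outlier.
649 > 523.25 → outlier.
All remaining values lie within [229.25, 523.25].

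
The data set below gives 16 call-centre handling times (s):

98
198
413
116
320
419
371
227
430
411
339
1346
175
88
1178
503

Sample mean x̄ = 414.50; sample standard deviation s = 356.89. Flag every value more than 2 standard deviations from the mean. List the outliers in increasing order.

1178, 1346

Cutoffs at x̄ ± 2s: 414.50 ± 2·356.89 = [-299.28, 1128.28].
1178: z = 2.14, |z| > 2 → outlier.
1346: z = 2.61, |z| > 2 → outlier.
Every other value lies within [-299.28, 1128.28].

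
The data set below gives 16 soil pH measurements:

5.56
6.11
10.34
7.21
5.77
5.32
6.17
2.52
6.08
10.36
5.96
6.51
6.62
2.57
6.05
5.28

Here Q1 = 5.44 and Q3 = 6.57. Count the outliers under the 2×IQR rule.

IQR = 1.13; fences at 5.44 − 2.26 = 3.18 and 6.57 + 2.26 = 8.83.
Outside the cutoffs: 2.52, 2.57, 10.34, 10.36.

4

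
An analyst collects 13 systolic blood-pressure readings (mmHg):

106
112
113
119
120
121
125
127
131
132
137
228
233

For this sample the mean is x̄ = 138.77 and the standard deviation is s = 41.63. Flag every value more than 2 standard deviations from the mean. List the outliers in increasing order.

Cutoffs at x̄ ± 2s: 138.77 ± 2·41.63 = [55.51, 222.03].
228: z = 2.14, |z| > 2 → outlier.
233: z = 2.26, |z| > 2 → outlier.
Every other value lies within [55.51, 222.03].

228, 233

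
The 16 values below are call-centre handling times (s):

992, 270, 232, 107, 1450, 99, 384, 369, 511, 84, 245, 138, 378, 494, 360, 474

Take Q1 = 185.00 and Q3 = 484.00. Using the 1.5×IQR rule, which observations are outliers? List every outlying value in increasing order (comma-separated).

992, 1450

IQR = Q3 − Q1 = 484.00 − 185.00 = 299.00.
Lower fence = Q1 − 1.5·IQR = 185.00 − 448.50 = -263.50.
Upper fence = Q3 + 1.5·IQR = 484.00 + 448.50 = 932.50.
992 > 932.50 → outlier.
1450 > 932.50 → outlier.
All remaining values lie within [-263.50, 932.50].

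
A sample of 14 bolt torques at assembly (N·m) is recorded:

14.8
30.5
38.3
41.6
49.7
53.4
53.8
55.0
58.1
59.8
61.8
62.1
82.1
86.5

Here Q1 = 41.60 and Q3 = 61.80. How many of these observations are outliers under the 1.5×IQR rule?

0

IQR = 20.20; fences at 41.60 − 30.30 = 11.30 and 61.80 + 30.30 = 92.10.
Every value lies within the cutoffs.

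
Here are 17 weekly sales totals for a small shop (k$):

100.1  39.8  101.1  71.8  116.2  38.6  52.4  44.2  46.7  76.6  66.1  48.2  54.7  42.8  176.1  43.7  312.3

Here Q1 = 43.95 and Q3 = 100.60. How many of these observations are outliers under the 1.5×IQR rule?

1

IQR = 56.65; fences at 43.95 − 84.975 = -41.025 and 100.60 + 84.975 = 185.575.
Outside the cutoffs: 312.3.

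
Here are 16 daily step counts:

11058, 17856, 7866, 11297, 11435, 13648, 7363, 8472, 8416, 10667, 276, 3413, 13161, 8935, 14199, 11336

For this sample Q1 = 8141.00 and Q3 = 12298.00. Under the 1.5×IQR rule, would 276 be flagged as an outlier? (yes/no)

yes

IQR = Q3 − Q1 = 12298.00 − 8141.00 = 4157.00.
Lower fence = Q1 − 1.5·IQR = 8141.00 − 6235.50 = 1905.50.
Upper fence = Q3 + 1.5·IQR = 12298.00 + 6235.50 = 18533.50.
276 lies below the lower fence.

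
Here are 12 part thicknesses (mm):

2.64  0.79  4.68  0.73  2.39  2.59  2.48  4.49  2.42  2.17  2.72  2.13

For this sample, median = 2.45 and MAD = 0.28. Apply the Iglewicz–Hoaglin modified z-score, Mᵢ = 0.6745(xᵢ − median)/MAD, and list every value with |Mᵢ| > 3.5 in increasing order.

|Mᵢ| > 3.5 ⇔ |xᵢ − 2.45| > 3.5·0.28/0.6745 = 1.45.
So outliers lie outside [1.00, 3.90].
0.73: M = -4.14 → outlier.
0.79: M = -4.00 → outlier.
4.49: M = 4.91 → outlier.
4.68: M = 5.37 → outlier.

0.73, 0.79, 4.49, 4.68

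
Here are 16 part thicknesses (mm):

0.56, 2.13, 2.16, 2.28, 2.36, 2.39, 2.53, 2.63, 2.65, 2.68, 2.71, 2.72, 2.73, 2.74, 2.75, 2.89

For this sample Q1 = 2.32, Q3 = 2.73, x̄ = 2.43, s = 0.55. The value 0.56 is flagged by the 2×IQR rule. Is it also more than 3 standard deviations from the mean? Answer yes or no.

yes

z = (0.56 − 2.43) / 0.55 = -3.40.
|z| = 3.40 > 3.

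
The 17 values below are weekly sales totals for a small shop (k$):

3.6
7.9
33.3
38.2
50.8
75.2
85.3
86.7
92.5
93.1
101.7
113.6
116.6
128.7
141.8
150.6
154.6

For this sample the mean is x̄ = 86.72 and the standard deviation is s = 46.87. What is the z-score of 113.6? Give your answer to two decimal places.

0.57

z = (113.6 − 86.72) / 46.87 = 0.57.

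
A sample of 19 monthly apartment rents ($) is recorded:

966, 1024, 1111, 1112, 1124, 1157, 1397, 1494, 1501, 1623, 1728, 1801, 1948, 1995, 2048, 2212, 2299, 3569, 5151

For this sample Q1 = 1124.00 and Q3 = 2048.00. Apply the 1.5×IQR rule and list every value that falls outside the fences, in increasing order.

3569, 5151

IQR = Q3 − Q1 = 2048.00 − 1124.00 = 924.00.
Lower fence = Q1 − 1.5·IQR = 1124.00 − 1386.00 = -262.00.
Upper fence = Q3 + 1.5·IQR = 2048.00 + 1386.00 = 3434.00.
3569 > 3434.00 → outlier.
5151 > 3434.00 → outlier.
All remaining values lie within [-262.00, 3434.00].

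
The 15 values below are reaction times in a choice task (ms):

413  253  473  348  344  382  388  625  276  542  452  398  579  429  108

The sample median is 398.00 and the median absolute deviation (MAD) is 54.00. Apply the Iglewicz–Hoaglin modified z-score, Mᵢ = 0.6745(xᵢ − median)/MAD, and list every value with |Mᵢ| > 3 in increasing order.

108

|Mᵢ| > 3 ⇔ |xᵢ − 398.00| > 3·54.00/0.6745 = 240.18.
So outliers lie outside [157.82, 638.18].
108: M = -3.62 → outlier.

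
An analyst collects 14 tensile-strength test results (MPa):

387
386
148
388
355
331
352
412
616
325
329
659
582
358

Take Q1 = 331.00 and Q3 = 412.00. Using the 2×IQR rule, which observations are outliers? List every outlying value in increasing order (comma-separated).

IQR = Q3 − Q1 = 412.00 − 331.00 = 81.00.
Lower fence = Q1 − 2·IQR = 331.00 − 162.00 = 169.00.
Upper fence = Q3 + 2·IQR = 412.00 + 162.00 = 574.00.
148 < 169.00 → outlier.
582 > 574.00 → outlier.
616 > 574.00 → outlier.
659 > 574.00 → outlier.
All remaining values lie within [169.00, 574.00].

148, 582, 616, 659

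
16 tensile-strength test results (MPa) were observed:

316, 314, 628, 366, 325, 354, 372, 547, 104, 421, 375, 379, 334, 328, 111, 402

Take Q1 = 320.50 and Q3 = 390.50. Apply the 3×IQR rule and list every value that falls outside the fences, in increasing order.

104, 628

IQR = Q3 − Q1 = 390.50 − 320.50 = 70.00.
Lower fence = Q1 − 3·IQR = 320.50 − 210.00 = 110.50.
Upper fence = Q3 + 3·IQR = 390.50 + 210.00 = 600.50.
104 < 110.50 → outlier.
628 > 600.50 → outlier.
All remaining values lie within [110.50, 600.50].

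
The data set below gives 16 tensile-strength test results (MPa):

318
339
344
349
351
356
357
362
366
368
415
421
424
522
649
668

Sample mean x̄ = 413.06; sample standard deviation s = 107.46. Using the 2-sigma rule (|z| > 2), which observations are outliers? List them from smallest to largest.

Cutoffs at x̄ ± 2s: 413.06 ± 2·107.46 = [198.14, 627.98].
649: z = 2.20, |z| > 2 → outlier.
668: z = 2.37, |z| > 2 → outlier.
Every other value lies within [198.14, 627.98].

649, 668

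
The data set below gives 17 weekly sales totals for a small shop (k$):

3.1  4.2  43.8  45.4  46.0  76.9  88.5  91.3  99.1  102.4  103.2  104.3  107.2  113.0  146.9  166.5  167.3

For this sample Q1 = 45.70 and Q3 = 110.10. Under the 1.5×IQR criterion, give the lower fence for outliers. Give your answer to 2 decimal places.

-50.90

IQR = Q3 − Q1 = 110.10 − 45.70 = 64.40.
Lower fence = Q1 − 1.5·IQR = 45.70 − 96.60 = -50.90.
Upper fence = Q3 + 1.5·IQR = 110.10 + 96.60 = 206.70.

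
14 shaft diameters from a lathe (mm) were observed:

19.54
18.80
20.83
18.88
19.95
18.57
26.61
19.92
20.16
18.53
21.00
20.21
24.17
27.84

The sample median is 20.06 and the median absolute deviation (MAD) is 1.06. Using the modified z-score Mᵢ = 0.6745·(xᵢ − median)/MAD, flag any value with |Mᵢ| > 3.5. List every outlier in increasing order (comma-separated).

|Mᵢ| > 3.5 ⇔ |xᵢ − 20.06| > 3.5·1.06/0.6745 = 5.50.
So outliers lie outside [14.56, 25.56].
26.61: M = 4.17 → outlier.
27.84: M = 4.95 → outlier.

26.61, 27.84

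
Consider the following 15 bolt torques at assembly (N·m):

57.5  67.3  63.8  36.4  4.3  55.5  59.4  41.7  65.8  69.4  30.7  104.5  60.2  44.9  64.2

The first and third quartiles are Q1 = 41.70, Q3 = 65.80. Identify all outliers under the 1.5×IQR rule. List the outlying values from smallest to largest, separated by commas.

IQR = Q3 − Q1 = 65.80 − 41.70 = 24.10.
Lower fence = Q1 − 1.5·IQR = 41.70 − 36.15 = 5.55.
Upper fence = Q3 + 1.5·IQR = 65.80 + 36.15 = 101.95.
4.3 < 5.55 → outlier.
104.5 > 101.95 → outlier.
All remaining values lie within [5.55, 101.95].

4.3, 104.5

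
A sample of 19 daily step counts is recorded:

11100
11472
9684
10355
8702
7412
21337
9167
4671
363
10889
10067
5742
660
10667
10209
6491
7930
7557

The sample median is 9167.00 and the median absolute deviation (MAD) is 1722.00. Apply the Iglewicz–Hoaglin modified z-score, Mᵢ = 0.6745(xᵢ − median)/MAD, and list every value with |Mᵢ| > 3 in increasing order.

363, 660, 21337

|Mᵢ| > 3 ⇔ |xᵢ − 9167.00| > 3·1722.00/0.6745 = 7659.01.
So outliers lie outside [1507.99, 16826.01].
363: M = -3.45 → outlier.
660: M = -3.33 → outlier.
21337: M = 4.77 → outlier.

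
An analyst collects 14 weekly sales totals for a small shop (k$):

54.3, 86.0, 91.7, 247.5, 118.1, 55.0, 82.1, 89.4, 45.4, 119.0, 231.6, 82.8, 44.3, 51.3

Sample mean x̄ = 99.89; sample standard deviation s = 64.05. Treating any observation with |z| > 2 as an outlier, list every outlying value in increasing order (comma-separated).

231.6, 247.5

Cutoffs at x̄ ± 2s: 99.89 ± 2·64.05 = [-28.21, 227.99].
231.6: z = 2.06, |z| > 2 → outlier.
247.5: z = 2.30, |z| > 2 → outlier.
Every other value lies within [-28.21, 227.99].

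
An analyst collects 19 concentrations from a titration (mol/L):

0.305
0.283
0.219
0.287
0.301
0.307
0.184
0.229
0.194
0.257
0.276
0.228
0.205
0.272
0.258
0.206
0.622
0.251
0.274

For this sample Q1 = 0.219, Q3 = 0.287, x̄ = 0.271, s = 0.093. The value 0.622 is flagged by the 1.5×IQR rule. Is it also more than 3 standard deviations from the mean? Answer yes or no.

z = (0.622 − 0.271) / 0.093 = 3.77.
|z| = 3.77 > 3.

yes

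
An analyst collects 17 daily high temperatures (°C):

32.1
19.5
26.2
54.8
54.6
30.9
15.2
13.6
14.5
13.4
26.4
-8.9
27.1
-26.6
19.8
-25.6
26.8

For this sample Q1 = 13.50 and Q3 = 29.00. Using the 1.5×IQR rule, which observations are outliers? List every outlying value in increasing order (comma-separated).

IQR = Q3 − Q1 = 29.00 − 13.50 = 15.50.
Lower fence = Q1 − 1.5·IQR = 13.50 − 23.25 = -9.75.
Upper fence = Q3 + 1.5·IQR = 29.00 + 23.25 = 52.25.
-26.6 < -9.75 → outlier.
-25.6 < -9.75 → outlier.
54.6 > 52.25 → outlier.
54.8 > 52.25 → outlier.
All remaining values lie within [-9.75, 52.25].

-26.6, -25.6, 54.6, 54.8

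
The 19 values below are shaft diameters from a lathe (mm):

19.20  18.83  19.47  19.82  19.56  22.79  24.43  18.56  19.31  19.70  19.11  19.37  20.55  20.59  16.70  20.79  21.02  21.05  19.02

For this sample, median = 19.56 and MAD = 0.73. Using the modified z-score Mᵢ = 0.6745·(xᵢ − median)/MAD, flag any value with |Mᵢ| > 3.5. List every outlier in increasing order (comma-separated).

|Mᵢ| > 3.5 ⇔ |xᵢ − 19.56| > 3.5·0.73/0.6745 = 3.79.
So outliers lie outside [15.77, 23.35].
24.43: M = 4.50 → outlier.

24.43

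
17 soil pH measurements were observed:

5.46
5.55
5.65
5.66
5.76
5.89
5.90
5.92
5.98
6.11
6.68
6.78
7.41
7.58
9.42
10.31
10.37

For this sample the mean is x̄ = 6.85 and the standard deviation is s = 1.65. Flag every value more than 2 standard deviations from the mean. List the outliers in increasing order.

Cutoffs at x̄ ± 2s: 6.85 ± 2·1.65 = [3.55, 10.15].
10.31: z = 2.10, |z| > 2 → outlier.
10.37: z = 2.13, |z| > 2 → outlier.
Every other value lies within [3.55, 10.15].

10.31, 10.37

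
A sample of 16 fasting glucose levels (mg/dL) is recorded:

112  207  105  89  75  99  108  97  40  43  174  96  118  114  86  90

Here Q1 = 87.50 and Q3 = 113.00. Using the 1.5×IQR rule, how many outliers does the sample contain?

IQR = 25.50; fences at 87.50 − 38.25 = 49.25 and 113.00 + 38.25 = 151.25.
Outside the cutoffs: 40, 43, 174, 207.

4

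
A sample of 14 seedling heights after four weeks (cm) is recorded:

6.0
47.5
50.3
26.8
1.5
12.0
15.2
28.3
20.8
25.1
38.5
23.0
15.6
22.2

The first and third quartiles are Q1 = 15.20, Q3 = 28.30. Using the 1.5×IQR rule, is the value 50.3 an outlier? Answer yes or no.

yes

IQR = Q3 − Q1 = 28.30 − 15.20 = 13.10.
Lower fence = Q1 − 1.5·IQR = 15.20 − 19.65 = -4.45.
Upper fence = Q3 + 1.5·IQR = 28.30 + 19.65 = 47.95.
50.3 lies above the upper fence.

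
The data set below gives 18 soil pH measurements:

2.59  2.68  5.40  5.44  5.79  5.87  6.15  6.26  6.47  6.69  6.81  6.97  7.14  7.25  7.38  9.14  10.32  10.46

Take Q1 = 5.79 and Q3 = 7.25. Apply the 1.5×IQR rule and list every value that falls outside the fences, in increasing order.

IQR = Q3 − Q1 = 7.25 − 5.79 = 1.46.
Lower fence = Q1 − 1.5·IQR = 5.79 − 2.19 = 3.60.
Upper fence = Q3 + 1.5·IQR = 7.25 + 2.19 = 9.44.
2.59 < 3.60 → outlier.
2.68 < 3.60 → outlier.
10.32 > 9.44 → outlier.
10.46 > 9.44 → outlier.
All remaining values lie within [3.60, 9.44].

2.59, 2.68, 10.32, 10.46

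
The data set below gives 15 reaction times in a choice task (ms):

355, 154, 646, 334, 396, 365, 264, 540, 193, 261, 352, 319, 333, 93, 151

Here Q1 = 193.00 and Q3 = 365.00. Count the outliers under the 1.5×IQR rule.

IQR = 172.00; fences at 193.00 − 258.00 = -65.00 and 365.00 + 258.00 = 623.00.
Outside the cutoffs: 646.

1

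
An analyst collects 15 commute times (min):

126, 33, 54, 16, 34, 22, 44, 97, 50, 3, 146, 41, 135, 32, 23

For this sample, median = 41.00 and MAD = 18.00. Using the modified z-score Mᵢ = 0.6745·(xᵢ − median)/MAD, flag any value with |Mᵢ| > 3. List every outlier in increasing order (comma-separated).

126, 135, 146

|Mᵢ| > 3 ⇔ |xᵢ − 41.00| > 3·18.00/0.6745 = 80.06.
So outliers lie outside [-39.06, 121.06].
126: M = 3.19 → outlier.
135: M = 3.52 → outlier.
146: M = 3.93 → outlier.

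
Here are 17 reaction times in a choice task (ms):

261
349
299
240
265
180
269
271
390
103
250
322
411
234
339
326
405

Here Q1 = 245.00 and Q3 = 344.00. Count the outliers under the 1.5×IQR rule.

0

IQR = 99.00; fences at 245.00 − 148.50 = 96.50 and 344.00 + 148.50 = 492.50.
Every value lies within the cutoffs.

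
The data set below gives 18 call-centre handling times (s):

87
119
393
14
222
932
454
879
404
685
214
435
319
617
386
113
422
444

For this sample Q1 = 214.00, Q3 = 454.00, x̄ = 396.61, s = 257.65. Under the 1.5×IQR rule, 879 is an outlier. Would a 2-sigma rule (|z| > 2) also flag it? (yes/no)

z = (879 − 396.61) / 257.65 = 1.87.
|z| = 1.87 ≤ 2.

no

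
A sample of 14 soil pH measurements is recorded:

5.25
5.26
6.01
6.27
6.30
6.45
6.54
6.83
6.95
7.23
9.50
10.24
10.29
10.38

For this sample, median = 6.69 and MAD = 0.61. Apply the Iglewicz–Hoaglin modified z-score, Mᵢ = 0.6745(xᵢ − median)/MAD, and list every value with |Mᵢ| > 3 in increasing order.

9.50, 10.24, 10.29, 10.38

|Mᵢ| > 3 ⇔ |xᵢ − 6.69| > 3·0.61/0.6745 = 2.71.
So outliers lie outside [3.98, 9.40].
9.50: M = 3.11 → outlier.
10.24: M = 3.93 → outlier.
10.29: M = 3.98 → outlier.
10.38: M = 4.08 → outlier.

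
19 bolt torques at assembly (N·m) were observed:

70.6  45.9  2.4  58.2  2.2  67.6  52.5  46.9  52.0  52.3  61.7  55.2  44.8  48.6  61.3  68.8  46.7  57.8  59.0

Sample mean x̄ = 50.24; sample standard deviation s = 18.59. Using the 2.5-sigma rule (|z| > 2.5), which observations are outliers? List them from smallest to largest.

2.2, 2.4

Cutoffs at x̄ ± 2.5s: 50.24 ± 2.5·18.59 = [3.765, 96.715].
2.2: z = -2.58, |z| > 2.5 → outlier.
2.4: z = -2.57, |z| > 2.5 → outlier.
Every other value lies within [3.765, 96.715].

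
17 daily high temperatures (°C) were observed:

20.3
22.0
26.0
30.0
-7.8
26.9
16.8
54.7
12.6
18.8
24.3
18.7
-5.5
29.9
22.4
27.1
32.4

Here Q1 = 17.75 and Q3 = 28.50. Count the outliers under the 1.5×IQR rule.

3

IQR = 10.75; fences at 17.75 − 16.125 = 1.625 and 28.50 + 16.125 = 44.625.
Outside the cutoffs: -7.8, -5.5, 54.7.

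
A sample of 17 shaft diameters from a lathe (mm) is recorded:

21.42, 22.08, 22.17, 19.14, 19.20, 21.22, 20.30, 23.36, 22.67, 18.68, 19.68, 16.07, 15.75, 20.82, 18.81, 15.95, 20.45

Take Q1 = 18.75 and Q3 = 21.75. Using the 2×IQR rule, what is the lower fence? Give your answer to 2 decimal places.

12.75

IQR = Q3 − Q1 = 21.75 − 18.75 = 3.00.
Lower fence = Q1 − 2·IQR = 18.75 − 6.00 = 12.75.
Upper fence = Q3 + 2·IQR = 21.75 + 6.00 = 27.75.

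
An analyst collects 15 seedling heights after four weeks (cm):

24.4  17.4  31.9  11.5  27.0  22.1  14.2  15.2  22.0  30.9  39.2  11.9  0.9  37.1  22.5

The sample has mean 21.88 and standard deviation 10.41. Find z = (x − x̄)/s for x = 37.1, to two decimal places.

1.46

z = (37.1 − 21.88) / 10.41 = 1.46.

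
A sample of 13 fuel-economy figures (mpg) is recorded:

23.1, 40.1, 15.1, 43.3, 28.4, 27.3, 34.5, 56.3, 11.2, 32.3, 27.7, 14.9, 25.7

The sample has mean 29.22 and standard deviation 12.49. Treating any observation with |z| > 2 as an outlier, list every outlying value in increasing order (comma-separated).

56.3

Cutoffs at x̄ ± 2s: 29.22 ± 2·12.49 = [4.24, 54.20].
56.3: z = 2.17, |z| > 2 → outlier.
Every other value lies within [4.24, 54.20].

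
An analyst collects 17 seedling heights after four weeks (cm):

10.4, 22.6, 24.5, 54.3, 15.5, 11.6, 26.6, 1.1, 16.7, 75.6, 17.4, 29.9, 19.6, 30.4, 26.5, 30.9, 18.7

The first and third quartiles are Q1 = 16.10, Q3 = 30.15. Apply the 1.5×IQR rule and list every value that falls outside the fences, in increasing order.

54.3, 75.6

IQR = Q3 − Q1 = 30.15 − 16.10 = 14.05.
Lower fence = Q1 − 1.5·IQR = 16.10 − 21.075 = -4.975.
Upper fence = Q3 + 1.5·IQR = 30.15 + 21.075 = 51.225.
54.3 > 51.225 → outlier.
75.6 > 51.225 → outlier.
All remaining values lie within [-4.975, 51.225].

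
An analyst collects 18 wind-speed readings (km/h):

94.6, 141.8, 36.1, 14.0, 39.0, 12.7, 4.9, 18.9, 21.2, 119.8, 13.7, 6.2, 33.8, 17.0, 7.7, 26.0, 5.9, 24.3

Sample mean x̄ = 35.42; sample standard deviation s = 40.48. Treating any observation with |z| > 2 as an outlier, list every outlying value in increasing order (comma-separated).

119.8, 141.8

Cutoffs at x̄ ± 2s: 35.42 ± 2·40.48 = [-45.54, 116.38].
119.8: z = 2.08, |z| > 2 → outlier.
141.8: z = 2.63, |z| > 2 → outlier.
Every other value lies within [-45.54, 116.38].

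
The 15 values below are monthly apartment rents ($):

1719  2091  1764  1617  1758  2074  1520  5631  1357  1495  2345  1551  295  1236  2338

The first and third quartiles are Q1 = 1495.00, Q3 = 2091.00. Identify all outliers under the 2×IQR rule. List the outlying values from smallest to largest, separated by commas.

295, 5631

IQR = Q3 − Q1 = 2091.00 − 1495.00 = 596.00.
Lower fence = Q1 − 2·IQR = 1495.00 − 1192.00 = 303.00.
Upper fence = Q3 + 2·IQR = 2091.00 + 1192.00 = 3283.00.
295 < 303.00 → outlier.
5631 > 3283.00 → outlier.
All remaining values lie within [303.00, 3283.00].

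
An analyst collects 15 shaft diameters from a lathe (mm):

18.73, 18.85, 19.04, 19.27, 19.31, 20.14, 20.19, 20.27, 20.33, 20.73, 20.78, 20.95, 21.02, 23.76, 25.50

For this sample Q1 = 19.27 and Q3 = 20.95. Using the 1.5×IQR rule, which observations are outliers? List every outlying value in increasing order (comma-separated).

IQR = Q3 − Q1 = 20.95 − 19.27 = 1.68.
Lower fence = Q1 − 1.5·IQR = 19.27 − 2.52 = 16.75.
Upper fence = Q3 + 1.5·IQR = 20.95 + 2.52 = 23.47.
23.76 > 23.47 → outlier.
25.50 > 23.47 → outlier.
All remaining values lie within [16.75, 23.47].

23.76, 25.50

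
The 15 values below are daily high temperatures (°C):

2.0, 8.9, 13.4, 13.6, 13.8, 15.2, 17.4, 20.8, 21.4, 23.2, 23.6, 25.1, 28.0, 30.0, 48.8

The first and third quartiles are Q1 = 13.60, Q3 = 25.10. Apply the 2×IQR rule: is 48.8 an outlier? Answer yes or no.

yes

IQR = Q3 − Q1 = 25.10 − 13.60 = 11.50.
Lower fence = Q1 − 2·IQR = 13.60 − 23.00 = -9.40.
Upper fence = Q3 + 2·IQR = 25.10 + 23.00 = 48.10.
48.8 lies above the upper fence.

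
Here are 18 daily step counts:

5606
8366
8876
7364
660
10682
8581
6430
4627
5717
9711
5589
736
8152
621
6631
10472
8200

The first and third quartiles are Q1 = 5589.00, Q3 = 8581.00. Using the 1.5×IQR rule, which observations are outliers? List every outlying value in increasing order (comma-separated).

IQR = Q3 − Q1 = 8581.00 − 5589.00 = 2992.00.
Lower fence = Q1 − 1.5·IQR = 5589.00 − 4488.00 = 1101.00.
Upper fence = Q3 + 1.5·IQR = 8581.00 + 4488.00 = 13069.00.
621 < 1101.00 → outlier.
660 < 1101.00 → outlier.
736 < 1101.00 → outlier.
All remaining values lie within [1101.00, 13069.00].

621, 660, 736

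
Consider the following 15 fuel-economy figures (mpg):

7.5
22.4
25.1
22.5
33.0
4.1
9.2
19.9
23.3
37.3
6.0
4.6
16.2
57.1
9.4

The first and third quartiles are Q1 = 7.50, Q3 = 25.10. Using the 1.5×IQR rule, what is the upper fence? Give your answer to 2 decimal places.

IQR = Q3 − Q1 = 25.10 − 7.50 = 17.60.
Lower fence = Q1 − 1.5·IQR = 7.50 − 26.40 = -18.90.
Upper fence = Q3 + 1.5·IQR = 25.10 + 26.40 = 51.50.

51.50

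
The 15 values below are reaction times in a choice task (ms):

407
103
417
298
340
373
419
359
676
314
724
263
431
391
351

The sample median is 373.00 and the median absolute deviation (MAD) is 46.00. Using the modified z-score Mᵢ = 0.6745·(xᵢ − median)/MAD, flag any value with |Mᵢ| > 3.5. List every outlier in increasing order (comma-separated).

|Mᵢ| > 3.5 ⇔ |xᵢ − 373.00| > 3.5·46.00/0.6745 = 238.70.
So outliers lie outside [134.30, 611.70].
103: M = -3.96 → outlier.
676: M = 4.44 → outlier.
724: M = 5.15 → outlier.

103, 676, 724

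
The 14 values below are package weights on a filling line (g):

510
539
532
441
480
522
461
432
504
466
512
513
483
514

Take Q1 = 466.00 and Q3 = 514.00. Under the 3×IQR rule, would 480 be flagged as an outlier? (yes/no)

IQR = Q3 − Q1 = 514.00 − 466.00 = 48.00.
Lower fence = Q1 − 3·IQR = 466.00 − 144.00 = 322.00.
Upper fence = Q3 + 3·IQR = 514.00 + 144.00 = 658.00.
480 lies within [322.00, 658.00].

no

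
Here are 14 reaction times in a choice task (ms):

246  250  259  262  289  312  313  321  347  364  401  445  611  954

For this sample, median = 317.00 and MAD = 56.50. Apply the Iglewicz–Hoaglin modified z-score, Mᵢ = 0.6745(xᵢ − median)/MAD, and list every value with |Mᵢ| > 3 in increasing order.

|Mᵢ| > 3 ⇔ |xᵢ − 317.00| > 3·56.50/0.6745 = 251.30.
So outliers lie outside [65.70, 568.30].
611: M = 3.51 → outlier.
954: M = 7.60 → outlier.

611, 954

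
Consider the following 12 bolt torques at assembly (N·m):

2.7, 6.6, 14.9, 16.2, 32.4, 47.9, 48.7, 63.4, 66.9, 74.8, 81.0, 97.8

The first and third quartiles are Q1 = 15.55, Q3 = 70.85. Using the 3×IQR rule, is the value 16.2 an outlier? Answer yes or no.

IQR = Q3 − Q1 = 70.85 − 15.55 = 55.30.
Lower fence = Q1 − 3·IQR = 15.55 − 165.90 = -150.35.
Upper fence = Q3 + 3·IQR = 70.85 + 165.90 = 236.75.
16.2 lies within [-150.35, 236.75].

no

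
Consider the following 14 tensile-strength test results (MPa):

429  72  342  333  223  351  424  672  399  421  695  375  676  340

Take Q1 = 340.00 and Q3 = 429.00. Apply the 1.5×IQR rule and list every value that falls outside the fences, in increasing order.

72, 672, 676, 695

IQR = Q3 − Q1 = 429.00 − 340.00 = 89.00.
Lower fence = Q1 − 1.5·IQR = 340.00 − 133.50 = 206.50.
Upper fence = Q3 + 1.5·IQR = 429.00 + 133.50 = 562.50.
72 < 206.50 → outlier.
672 > 562.50 → outlier.
676 > 562.50 → outlier.
695 > 562.50 → outlier.
All remaining values lie within [206.50, 562.50].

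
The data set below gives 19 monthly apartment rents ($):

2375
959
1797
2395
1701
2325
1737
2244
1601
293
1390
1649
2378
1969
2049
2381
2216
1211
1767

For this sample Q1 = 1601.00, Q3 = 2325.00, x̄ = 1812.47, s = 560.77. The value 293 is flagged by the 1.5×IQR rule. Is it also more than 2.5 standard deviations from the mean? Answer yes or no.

yes

z = (293 − 1812.47) / 560.77 = -2.71.
|z| = 2.71 > 2.5.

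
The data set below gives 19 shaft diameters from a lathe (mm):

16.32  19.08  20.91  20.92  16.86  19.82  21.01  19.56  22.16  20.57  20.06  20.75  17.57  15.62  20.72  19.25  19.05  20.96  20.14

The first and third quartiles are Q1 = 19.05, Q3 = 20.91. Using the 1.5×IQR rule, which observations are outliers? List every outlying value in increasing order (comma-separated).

IQR = Q3 − Q1 = 20.91 − 19.05 = 1.86.
Lower fence = Q1 − 1.5·IQR = 19.05 − 2.79 = 16.26.
Upper fence = Q3 + 1.5·IQR = 20.91 + 2.79 = 23.70.
15.62 < 16.26 → outlier.
All remaining values lie within [16.26, 23.70].

15.62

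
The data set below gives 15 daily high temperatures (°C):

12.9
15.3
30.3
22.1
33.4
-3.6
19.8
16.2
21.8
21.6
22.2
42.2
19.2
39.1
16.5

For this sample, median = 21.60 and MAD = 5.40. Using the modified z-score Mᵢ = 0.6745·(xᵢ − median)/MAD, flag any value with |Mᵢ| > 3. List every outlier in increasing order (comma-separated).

-3.6

|Mᵢ| > 3 ⇔ |xᵢ − 21.60| > 3·5.40/0.6745 = 24.02.
So outliers lie outside [-2.42, 45.62].
-3.6: M = -3.15 → outlier.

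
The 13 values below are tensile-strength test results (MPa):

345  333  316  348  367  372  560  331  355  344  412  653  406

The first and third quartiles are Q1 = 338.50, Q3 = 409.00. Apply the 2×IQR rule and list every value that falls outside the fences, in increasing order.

560, 653

IQR = Q3 − Q1 = 409.00 − 338.50 = 70.50.
Lower fence = Q1 − 2·IQR = 338.50 − 141.00 = 197.50.
Upper fence = Q3 + 2·IQR = 409.00 + 141.00 = 550.00.
560 > 550.00 → outlier.
653 > 550.00 → outlier.
All remaining values lie within [197.50, 550.00].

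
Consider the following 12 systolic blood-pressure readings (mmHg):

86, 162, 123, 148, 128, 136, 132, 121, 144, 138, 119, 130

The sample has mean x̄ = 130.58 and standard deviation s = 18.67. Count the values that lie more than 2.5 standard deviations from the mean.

Cutoffs: x̄ ± 2.5s = [83.905, 177.255].
Every value lies within the cutoffs.

0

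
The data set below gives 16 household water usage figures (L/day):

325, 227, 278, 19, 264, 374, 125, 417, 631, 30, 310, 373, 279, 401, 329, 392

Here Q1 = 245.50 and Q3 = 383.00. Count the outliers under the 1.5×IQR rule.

3

IQR = 137.50; fences at 245.50 − 206.25 = 39.25 and 383.00 + 206.25 = 589.25.
Outside the cutoffs: 19, 30, 631.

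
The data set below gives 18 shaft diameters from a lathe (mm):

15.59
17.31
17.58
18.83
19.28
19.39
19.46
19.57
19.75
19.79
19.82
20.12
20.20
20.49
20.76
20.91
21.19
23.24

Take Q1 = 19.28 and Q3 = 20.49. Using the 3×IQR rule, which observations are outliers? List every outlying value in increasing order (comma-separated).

15.59

IQR = Q3 − Q1 = 20.49 − 19.28 = 1.21.
Lower fence = Q1 − 3·IQR = 19.28 − 3.63 = 15.65.
Upper fence = Q3 + 3·IQR = 20.49 + 3.63 = 24.12.
15.59 < 15.65 → outlier.
All remaining values lie within [15.65, 24.12].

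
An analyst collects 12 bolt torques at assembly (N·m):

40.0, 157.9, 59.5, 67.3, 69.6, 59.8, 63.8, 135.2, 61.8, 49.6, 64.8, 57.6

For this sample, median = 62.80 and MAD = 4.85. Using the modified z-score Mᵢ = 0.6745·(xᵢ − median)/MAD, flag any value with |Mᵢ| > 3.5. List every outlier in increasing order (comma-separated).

|Mᵢ| > 3.5 ⇔ |xᵢ − 62.80| > 3.5·4.85/0.6745 = 25.17.
So outliers lie outside [37.63, 87.97].
135.2: M = 10.07 → outlier.
157.9: M = 13.23 → outlier.

135.2, 157.9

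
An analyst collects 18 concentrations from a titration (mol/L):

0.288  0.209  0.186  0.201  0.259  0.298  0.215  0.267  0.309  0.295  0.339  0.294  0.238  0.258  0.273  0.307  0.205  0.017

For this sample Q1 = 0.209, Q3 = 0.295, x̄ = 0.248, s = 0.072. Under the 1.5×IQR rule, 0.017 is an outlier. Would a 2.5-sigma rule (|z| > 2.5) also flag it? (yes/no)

z = (0.017 − 0.248) / 0.072 = -3.21.
|z| = 3.21 > 2.5.

yes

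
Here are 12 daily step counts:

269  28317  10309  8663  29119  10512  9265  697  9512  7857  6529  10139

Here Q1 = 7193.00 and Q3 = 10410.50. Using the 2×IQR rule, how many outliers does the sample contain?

IQR = 3217.50; fences at 7193.00 − 6435.00 = 758.00 and 10410.50 + 6435.00 = 16845.50.
Outside the cutoffs: 269, 697, 28317, 29119.

4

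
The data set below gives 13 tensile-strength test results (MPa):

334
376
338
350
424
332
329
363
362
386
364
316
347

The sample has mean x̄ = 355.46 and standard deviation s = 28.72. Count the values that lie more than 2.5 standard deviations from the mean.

Cutoffs: x̄ ± 2.5s = [283.66, 427.26].
Every value lies within the cutoffs.

0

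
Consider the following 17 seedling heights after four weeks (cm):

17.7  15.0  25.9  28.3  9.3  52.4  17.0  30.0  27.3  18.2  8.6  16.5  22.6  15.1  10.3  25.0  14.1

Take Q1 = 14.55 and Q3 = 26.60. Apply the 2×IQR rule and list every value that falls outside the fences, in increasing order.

IQR = Q3 − Q1 = 26.60 − 14.55 = 12.05.
Lower fence = Q1 − 2·IQR = 14.55 − 24.10 = -9.55.
Upper fence = Q3 + 2·IQR = 26.60 + 24.10 = 50.70.
52.4 > 50.70 → outlier.
All remaining values lie within [-9.55, 50.70].

52.4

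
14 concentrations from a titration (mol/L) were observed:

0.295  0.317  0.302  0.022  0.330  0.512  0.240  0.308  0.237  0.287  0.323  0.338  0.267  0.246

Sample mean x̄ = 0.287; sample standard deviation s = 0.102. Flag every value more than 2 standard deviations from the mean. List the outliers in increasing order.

Cutoffs at x̄ ± 2s: 0.287 ± 2·0.102 = [0.083, 0.491].
0.022: z = -2.60, |z| > 2 → outlier.
0.512: z = 2.21, |z| > 2 → outlier.
Every other value lies within [0.083, 0.491].

0.022, 0.512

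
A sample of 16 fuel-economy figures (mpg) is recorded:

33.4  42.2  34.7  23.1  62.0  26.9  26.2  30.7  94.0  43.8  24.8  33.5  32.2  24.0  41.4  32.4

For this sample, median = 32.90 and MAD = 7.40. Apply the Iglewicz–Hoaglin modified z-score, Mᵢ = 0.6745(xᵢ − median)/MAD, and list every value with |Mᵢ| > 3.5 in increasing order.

|Mᵢ| > 3.5 ⇔ |xᵢ − 32.90| > 3.5·7.40/0.6745 = 38.40.
So outliers lie outside [-5.50, 71.30].
94.0: M = 5.57 → outlier.

94.0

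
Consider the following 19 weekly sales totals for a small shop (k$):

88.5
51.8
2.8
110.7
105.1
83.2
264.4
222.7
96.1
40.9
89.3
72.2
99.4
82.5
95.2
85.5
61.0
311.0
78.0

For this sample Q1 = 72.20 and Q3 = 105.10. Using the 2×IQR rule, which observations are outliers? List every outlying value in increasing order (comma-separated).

IQR = Q3 − Q1 = 105.10 − 72.20 = 32.90.
Lower fence = Q1 − 2·IQR = 72.20 − 65.80 = 6.40.
Upper fence = Q3 + 2·IQR = 105.10 + 65.80 = 170.90.
2.8 < 6.40 → outlier.
222.7 > 170.90 → outlier.
264.4 > 170.90 → outlier.
311.0 > 170.90 → outlier.
All remaining values lie within [6.40, 170.90].

2.8, 222.7, 264.4, 311.0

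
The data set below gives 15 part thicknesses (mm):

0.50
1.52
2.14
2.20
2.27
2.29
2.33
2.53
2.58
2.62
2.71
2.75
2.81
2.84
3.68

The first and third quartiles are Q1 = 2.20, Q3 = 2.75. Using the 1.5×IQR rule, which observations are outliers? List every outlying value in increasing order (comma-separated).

0.50, 3.68

IQR = Q3 − Q1 = 2.75 − 2.20 = 0.55.
Lower fence = Q1 − 1.5·IQR = 2.20 − 0.825 = 1.375.
Upper fence = Q3 + 1.5·IQR = 2.75 + 0.825 = 3.575.
0.50 < 1.375 → outlier.
3.68 > 3.575 → outlier.
All remaining values lie within [1.375, 3.575].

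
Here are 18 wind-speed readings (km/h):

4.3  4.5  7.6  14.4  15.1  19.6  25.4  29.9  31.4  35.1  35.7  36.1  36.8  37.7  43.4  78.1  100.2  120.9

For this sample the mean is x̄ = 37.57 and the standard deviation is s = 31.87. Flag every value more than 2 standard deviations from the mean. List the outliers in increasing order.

Cutoffs at x̄ ± 2s: 37.57 ± 2·31.87 = [-26.17, 101.31].
120.9: z = 2.61, |z| > 2 → outlier.
Every other value lies within [-26.17, 101.31].

120.9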